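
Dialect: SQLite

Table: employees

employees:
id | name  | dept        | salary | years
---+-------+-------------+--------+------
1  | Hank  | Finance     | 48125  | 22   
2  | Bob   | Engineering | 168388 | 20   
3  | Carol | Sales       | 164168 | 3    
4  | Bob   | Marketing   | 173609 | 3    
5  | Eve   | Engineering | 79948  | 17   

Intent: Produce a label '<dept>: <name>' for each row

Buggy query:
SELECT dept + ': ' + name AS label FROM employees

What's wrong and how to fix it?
Bug: SQLite uses || for string concatenation; + coerces text to numbers (yielding 0)

Fix: Replace + with || to concatenate text

Corrected query:
SELECT dept || ': ' || name AS label FROM employees

Result:
label           
----------------
Finance: Hank   
Engineering: Bob
Sales: Carol    
Marketing: Bob  
Engineering: Eve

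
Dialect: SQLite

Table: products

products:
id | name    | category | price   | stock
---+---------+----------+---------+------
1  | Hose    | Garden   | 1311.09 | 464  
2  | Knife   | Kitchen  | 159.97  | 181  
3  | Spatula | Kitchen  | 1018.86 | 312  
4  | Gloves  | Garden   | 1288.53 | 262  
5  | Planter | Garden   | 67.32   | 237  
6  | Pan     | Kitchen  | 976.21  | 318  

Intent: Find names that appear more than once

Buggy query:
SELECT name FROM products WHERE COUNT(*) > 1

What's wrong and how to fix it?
Bug: WHERE can't reference COUNT(*); aggregates are computed after WHERE

Fix: Group first, then use HAVING for the count condition

Corrected query:
SELECT name FROM products GROUP BY name HAVING COUNT(*) > 1

Result:
(no rows)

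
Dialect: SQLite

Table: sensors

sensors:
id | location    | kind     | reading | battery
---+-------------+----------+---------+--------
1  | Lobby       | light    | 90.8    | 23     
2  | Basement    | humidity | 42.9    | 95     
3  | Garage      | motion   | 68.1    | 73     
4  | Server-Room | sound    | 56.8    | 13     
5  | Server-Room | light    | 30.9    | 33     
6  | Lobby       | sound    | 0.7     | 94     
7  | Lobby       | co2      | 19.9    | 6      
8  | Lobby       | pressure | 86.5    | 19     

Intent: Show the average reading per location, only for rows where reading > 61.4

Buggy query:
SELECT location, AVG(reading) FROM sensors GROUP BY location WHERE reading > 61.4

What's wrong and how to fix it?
Bug: Row-level WHERE must come before GROUP BY in the clause order

Fix: Place WHERE between FROM and GROUP BY

Corrected query:
SELECT location, AVG(reading) FROM sensors WHERE reading > 61.4 GROUP BY location

Result:
location | AVG(reading)
---------+-------------
Garage   | 68.1        
Lobby    | 88.65       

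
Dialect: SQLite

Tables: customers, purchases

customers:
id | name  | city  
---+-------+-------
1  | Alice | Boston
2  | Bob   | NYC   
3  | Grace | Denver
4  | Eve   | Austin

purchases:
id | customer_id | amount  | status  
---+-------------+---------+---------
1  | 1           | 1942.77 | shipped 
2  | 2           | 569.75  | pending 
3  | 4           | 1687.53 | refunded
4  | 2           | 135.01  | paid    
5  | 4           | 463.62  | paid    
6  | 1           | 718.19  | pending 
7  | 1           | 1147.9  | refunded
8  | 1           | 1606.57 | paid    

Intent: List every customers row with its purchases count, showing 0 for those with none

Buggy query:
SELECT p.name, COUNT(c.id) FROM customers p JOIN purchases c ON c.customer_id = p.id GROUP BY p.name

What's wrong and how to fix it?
Bug: INNER JOIN drops customers rows that have no matching purchases rows

Fix: Switch to LEFT JOIN to retain unmatched parent rows

Corrected query:
SELECT p.name, COUNT(c.id) FROM customers p LEFT JOIN purchases c ON c.customer_id = p.id GROUP BY p.name

Result:
name  | COUNT(c.id)
------+------------
Alice | 4          
Bob   | 2          
Eve   | 2          
Grace | 0          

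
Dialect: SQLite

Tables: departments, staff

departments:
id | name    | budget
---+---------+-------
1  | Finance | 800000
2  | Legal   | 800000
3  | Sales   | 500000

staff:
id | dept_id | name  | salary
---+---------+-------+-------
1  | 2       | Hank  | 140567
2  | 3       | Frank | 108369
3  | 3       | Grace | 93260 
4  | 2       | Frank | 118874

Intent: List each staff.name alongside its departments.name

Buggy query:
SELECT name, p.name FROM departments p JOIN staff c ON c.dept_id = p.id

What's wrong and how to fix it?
Bug: Both tables have a 'name' column; the unqualified reference is ambiguous

Fix: Prefix ambiguous columns with the table alias

Corrected query:
SELECT c.name, p.name FROM departments p JOIN staff c ON c.dept_id = p.id

Result:
name  | name 
------+------
Hank  | Legal
Frank | Sales
Grace | Sales
Frank | Legal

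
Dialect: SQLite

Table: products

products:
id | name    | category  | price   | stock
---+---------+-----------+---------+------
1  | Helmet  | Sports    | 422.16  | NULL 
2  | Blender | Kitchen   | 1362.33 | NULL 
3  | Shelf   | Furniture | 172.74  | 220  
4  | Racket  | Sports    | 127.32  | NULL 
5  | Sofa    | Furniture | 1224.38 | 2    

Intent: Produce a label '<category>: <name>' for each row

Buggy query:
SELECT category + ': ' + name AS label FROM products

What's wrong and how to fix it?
Bug: SQLite uses || for string concatenation; + coerces text to numbers (yielding 0)

Fix: Use the || operator for string concatenation

Corrected query:
SELECT category || ': ' || name AS label FROM products

Result:
label           
----------------
Sports: Helmet  
Kitchen: Blender
Furniture: Shelf
Sports: Racket  
Furniture: Sofa 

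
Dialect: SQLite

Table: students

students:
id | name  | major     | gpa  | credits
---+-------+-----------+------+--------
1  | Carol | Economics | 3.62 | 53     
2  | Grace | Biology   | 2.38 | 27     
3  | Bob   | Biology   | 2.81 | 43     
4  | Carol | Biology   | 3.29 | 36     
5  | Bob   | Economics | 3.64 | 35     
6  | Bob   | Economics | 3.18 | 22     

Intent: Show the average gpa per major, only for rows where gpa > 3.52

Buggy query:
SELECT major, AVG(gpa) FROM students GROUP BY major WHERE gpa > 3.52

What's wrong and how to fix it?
Bug: Row-level WHERE must come before GROUP BY in the clause order

Fix: Place WHERE between FROM and GROUP BY

Corrected query:
SELECT major, AVG(gpa) FROM students WHERE gpa > 3.52 GROUP BY major

Result:
major     | AVG(gpa)
----------+---------
Economics | 3.63    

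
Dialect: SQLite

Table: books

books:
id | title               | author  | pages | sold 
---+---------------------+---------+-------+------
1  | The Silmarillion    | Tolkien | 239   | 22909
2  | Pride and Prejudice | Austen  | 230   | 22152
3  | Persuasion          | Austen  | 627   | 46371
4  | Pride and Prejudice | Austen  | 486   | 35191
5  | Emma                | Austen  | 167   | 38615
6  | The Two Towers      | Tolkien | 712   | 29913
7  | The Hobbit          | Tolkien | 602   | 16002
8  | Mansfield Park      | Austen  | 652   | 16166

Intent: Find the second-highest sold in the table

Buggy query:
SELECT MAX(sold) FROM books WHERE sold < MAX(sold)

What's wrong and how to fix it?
Bug: The inner MAX is an aggregate inside WHERE, which is not allowed

Fix: Put the inner MAX in a scalar subquery

Corrected query:
SELECT MAX(sold) FROM books WHERE sold < (SELECT MAX(sold) FROM books)

Result:
MAX(sold)
---------
38615    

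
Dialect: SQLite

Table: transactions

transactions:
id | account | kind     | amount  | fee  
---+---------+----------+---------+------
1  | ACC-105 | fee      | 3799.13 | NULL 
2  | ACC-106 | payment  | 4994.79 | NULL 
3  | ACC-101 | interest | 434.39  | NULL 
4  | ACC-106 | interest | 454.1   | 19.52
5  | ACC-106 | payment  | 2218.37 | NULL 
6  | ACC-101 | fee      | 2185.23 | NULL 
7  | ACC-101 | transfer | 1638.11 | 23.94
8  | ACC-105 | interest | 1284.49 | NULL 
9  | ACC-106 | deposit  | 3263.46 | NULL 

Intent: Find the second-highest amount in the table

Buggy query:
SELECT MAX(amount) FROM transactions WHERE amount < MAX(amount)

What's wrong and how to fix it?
Bug: The inner MAX is an aggregate inside WHERE, which is not allowed

Fix: Put the inner MAX in a scalar subquery

Corrected query:
SELECT MAX(amount) FROM transactions WHERE amount < (SELECT MAX(amount) FROM transactions)

Result:
MAX(amount)
-----------
3799.13    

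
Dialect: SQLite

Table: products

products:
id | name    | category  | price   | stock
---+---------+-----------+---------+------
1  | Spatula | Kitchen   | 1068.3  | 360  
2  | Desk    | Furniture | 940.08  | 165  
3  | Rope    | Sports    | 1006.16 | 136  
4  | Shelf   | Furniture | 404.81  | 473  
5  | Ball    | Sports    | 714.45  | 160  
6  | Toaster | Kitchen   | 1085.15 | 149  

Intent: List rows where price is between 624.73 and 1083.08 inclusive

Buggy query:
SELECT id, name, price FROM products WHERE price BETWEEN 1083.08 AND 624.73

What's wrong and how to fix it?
Bug: The bounds are reversed; BETWEEN a AND b requires a <= b to match anything

Fix: Write BETWEEN 624.73 AND 1083.08

Corrected query:
SELECT id, name, price FROM products WHERE price BETWEEN 624.73 AND 1083.08

Result:
id | name    | price  
---+---------+--------
1  | Spatula | 1068.3 
2  | Desk    | 940.08 
3  | Rope    | 1006.16
5  | Ball    | 714.45 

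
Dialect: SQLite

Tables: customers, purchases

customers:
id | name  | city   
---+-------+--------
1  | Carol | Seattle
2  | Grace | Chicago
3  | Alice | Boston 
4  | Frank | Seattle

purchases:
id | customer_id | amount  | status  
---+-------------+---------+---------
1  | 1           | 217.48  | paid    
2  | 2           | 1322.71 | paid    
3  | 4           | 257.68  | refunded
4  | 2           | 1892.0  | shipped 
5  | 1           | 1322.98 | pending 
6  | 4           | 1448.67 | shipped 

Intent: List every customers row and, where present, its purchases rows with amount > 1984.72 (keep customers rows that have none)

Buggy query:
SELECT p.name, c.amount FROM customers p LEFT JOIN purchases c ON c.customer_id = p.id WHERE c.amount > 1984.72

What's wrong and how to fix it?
Bug: A WHERE condition on the right-hand table after LEFT JOIN drops unmatched parents

Fix: Put 'c.amount > 1984.72' in the JOIN's ON clause instead of WHERE

Corrected query:
SELECT p.name, c.amount FROM customers p LEFT JOIN purchases c ON c.customer_id = p.id AND c.amount > 1984.72

Result:
name  | amount
------+-------
Carol | NULL  
Grace | NULL  
Alice | NULL  
Frank | NULL  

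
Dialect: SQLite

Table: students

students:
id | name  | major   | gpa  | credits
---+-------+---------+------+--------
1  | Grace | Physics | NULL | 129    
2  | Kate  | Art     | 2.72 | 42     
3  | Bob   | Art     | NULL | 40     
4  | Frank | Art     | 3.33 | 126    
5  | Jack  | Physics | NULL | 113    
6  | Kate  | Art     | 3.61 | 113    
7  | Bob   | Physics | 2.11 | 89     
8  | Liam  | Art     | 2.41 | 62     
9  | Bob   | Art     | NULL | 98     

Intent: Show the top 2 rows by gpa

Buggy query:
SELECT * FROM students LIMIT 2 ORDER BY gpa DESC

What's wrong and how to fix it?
Bug: ORDER BY cannot follow LIMIT; LIMIT is the final clause

Fix: Sort with ORDER BY, then apply LIMIT

Corrected query:
SELECT * FROM students ORDER BY gpa DESC LIMIT 2

Result:
id | name  | major | gpa  | credits
---+-------+-------+------+--------
6  | Kate  | Art   | 3.61 | 113    
4  | Frank | Art   | 3.33 | 126    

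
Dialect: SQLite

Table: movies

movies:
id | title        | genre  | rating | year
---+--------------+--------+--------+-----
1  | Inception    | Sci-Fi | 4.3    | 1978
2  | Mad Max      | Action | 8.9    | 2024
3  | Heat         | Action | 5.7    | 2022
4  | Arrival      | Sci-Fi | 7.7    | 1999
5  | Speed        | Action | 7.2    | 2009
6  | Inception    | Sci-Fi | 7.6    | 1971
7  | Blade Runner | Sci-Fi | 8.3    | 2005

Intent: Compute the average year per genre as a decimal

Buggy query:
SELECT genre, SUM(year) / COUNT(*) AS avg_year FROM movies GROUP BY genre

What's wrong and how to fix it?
Bug: SUM(year) and COUNT(*) are both integers; the division truncates the fractional part

Fix: Cast one side to REAL so the division keeps the fractional part

Corrected query:
SELECT genre, SUM(year) * 1.0 / COUNT(*) AS avg_year FROM movies GROUP BY genre

Result:
genre  | avg_year   
-------+------------
Action | 2018.333333
Sci-Fi | 1988.25    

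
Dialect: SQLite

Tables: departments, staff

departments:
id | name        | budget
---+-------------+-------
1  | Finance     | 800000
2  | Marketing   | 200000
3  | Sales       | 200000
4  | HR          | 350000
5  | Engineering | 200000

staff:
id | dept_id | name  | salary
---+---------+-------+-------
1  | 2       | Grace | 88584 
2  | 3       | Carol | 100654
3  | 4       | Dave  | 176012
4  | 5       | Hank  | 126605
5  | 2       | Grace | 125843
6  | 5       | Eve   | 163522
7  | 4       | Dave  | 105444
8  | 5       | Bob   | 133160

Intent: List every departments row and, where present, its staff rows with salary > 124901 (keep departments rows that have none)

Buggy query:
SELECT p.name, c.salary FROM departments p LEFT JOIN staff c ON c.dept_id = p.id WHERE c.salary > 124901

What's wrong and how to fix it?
Bug: A WHERE condition on the right-hand table after LEFT JOIN drops unmatched parents

Fix: Move the right-table condition into the ON clause so unmatched parents are kept

Corrected query:
SELECT p.name, c.salary FROM departments p LEFT JOIN staff c ON c.dept_id = p.id AND c.salary > 124901

Result:
name        | salary
------------+-------
Finance     | NULL  
Marketing   | 125843
Sales       | NULL  
HR          | 176012
Engineering | 126605
Engineering | 133160
Engineering | 163522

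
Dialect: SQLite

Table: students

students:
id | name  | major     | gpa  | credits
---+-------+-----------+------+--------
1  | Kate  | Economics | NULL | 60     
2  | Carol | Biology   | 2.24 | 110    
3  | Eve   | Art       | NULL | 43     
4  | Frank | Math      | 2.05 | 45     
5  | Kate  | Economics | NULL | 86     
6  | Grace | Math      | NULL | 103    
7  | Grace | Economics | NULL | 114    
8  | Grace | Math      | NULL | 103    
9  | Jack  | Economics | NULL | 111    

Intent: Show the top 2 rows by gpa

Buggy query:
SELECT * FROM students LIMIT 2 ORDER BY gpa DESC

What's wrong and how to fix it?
Bug: LIMIT must come after ORDER BY

Fix: Sort with ORDER BY, then apply LIMIT

Corrected query:
SELECT * FROM students ORDER BY gpa DESC LIMIT 2

Result:
id | name  | major   | gpa  | credits
---+-------+---------+------+--------
2  | Carol | Biology | 2.24 | 110    
4  | Frank | Math    | 2.05 | 45     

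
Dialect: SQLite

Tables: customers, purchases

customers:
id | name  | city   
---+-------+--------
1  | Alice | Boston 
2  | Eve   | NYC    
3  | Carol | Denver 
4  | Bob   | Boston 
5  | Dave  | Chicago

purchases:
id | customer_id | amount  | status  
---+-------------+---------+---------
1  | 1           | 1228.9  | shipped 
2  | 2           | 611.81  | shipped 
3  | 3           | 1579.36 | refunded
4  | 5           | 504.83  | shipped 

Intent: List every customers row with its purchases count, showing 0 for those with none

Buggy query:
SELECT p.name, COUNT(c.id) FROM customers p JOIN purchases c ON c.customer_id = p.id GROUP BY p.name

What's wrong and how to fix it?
Bug: INNER JOIN drops customers rows that have no matching purchases rows

Fix: Switch to LEFT JOIN to retain unmatched parent rows

Corrected query:
SELECT p.name, COUNT(c.id) FROM customers p LEFT JOIN purchases c ON c.customer_id = p.id GROUP BY p.name

Result:
name  | COUNT(c.id)
------+------------
Alice | 1          
Bob   | 0          
Carol | 1          
Dave  | 1          
Eve   | 1          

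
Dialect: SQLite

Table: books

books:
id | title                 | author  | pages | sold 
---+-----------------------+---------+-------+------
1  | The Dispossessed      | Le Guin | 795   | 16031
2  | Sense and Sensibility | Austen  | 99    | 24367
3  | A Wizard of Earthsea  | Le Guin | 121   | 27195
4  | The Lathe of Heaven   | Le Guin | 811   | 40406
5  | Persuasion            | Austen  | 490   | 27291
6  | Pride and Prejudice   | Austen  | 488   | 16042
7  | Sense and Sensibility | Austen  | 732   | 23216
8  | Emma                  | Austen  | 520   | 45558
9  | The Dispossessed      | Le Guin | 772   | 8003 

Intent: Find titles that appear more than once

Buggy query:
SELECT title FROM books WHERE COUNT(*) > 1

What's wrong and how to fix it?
Bug: WHERE can't reference COUNT(*); aggregates are computed after WHERE

Fix: GROUP BY title, then filter groups with HAVING COUNT(*) > 1

Corrected query:
SELECT title FROM books GROUP BY title HAVING COUNT(*) > 1

Result:
title                
---------------------
Sense and Sensibility
The Dispossessed     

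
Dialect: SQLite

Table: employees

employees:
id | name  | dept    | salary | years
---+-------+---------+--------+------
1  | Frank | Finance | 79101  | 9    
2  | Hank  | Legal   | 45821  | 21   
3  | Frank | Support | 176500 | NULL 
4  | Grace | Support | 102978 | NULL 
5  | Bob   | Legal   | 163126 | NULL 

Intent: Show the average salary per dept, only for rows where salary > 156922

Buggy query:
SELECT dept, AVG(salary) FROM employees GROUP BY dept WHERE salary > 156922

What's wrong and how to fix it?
Bug: WHERE cannot follow GROUP BY

Fix: Move the WHERE clause before GROUP BY

Corrected query:
SELECT dept, AVG(salary) FROM employees WHERE salary > 156922 GROUP BY dept

Result:
dept    | AVG(salary)
--------+------------
Legal   | 163126     
Support | 176500     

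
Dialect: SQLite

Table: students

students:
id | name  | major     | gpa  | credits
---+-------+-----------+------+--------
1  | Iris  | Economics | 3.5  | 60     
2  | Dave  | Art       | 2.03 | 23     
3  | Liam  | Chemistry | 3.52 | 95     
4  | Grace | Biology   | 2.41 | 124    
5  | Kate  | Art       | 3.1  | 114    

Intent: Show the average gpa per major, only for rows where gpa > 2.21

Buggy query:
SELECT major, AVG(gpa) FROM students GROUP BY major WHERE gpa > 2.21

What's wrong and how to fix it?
Bug: WHERE cannot follow GROUP BY

Fix: Move the WHERE clause before GROUP BY

Corrected query:
SELECT major, AVG(gpa) FROM students WHERE gpa > 2.21 GROUP BY major

Result:
major     | AVG(gpa)
----------+---------
Art       | 3.1     
Biology   | 2.41    
Chemistry | 3.52    
Economics | 3.5     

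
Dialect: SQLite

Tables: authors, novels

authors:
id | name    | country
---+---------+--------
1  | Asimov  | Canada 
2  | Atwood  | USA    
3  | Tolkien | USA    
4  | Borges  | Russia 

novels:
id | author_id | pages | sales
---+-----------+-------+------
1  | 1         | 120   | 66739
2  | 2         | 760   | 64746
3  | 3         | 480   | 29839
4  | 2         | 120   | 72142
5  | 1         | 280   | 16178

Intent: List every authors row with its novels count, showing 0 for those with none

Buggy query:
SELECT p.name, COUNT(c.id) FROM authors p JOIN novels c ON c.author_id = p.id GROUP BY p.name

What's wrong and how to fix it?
Bug: An inner join excludes parents with zero children

Fix: Switch to LEFT JOIN to retain unmatched parent rows

Corrected query:
SELECT p.name, COUNT(c.id) FROM authors p LEFT JOIN novels c ON c.author_id = p.id GROUP BY p.name

Result:
name    | COUNT(c.id)
--------+------------
Asimov  | 2          
Atwood  | 2          
Borges  | 0          
Tolkien | 1          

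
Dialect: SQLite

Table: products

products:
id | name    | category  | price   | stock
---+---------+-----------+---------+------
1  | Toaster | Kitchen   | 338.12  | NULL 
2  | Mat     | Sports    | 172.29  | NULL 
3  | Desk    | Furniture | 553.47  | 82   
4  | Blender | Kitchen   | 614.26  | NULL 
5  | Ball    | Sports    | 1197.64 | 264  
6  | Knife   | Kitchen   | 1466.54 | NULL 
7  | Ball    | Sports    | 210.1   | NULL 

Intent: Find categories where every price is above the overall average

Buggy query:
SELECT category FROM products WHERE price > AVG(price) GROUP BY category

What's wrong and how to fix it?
Bug: AVG() is an aggregate; it can't sit directly in WHERE

Fix: Use a subquery for AVG and a HAVING MIN(...) filter so the condition holds for every row in the group

Corrected query:
SELECT category FROM products GROUP BY category HAVING MIN(price) > (SELECT AVG(price) FROM products)

Result:
(no rows)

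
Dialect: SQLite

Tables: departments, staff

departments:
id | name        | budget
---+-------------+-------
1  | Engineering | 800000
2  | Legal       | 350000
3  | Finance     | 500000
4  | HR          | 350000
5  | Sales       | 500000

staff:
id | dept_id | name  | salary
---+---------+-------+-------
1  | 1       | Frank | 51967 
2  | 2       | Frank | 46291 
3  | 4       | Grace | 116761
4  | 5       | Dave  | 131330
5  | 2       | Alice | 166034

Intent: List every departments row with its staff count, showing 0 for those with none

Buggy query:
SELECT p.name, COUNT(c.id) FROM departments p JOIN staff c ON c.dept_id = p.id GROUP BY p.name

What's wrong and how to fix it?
Bug: INNER JOIN drops departments rows that have no matching staff rows

Fix: Switch to LEFT JOIN to retain unmatched parent rows

Corrected query:
SELECT p.name, COUNT(c.id) FROM departments p LEFT JOIN staff c ON c.dept_id = p.id GROUP BY p.name

Result:
name        | COUNT(c.id)
------------+------------
Engineering | 1          
Finance     | 0          
HR          | 1          
Legal       | 2          
Sales       | 1          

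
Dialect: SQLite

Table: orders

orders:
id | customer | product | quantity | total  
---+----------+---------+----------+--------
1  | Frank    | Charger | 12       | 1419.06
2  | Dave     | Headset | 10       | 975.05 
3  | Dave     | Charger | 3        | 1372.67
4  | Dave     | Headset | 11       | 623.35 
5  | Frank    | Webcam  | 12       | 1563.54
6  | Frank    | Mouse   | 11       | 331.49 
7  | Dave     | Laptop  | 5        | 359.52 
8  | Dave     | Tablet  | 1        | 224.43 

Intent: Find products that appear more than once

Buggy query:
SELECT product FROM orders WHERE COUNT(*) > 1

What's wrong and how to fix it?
Bug: WHERE can't reference COUNT(*); aggregates are computed after WHERE

Fix: GROUP BY product, then filter groups with HAVING COUNT(*) > 1

Corrected query:
SELECT product FROM orders GROUP BY product HAVING COUNT(*) > 1

Result:
product
-------
Charger
Headset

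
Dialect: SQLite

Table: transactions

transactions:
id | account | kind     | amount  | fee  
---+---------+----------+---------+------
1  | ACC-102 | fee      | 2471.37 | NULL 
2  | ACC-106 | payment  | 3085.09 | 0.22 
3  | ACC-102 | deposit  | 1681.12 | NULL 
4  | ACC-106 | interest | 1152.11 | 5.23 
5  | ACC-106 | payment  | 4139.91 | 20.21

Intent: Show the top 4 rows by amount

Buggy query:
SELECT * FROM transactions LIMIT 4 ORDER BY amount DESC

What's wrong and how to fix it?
Bug: LIMIT must come after ORDER BY

Fix: Swap the clauses: ORDER BY first, then LIMIT

Corrected query:
SELECT * FROM transactions ORDER BY amount DESC LIMIT 4

Result:
id | account | kind    | amount  | fee  
---+---------+---------+---------+------
5  | ACC-106 | payment | 4139.91 | 20.21
2  | ACC-106 | payment | 3085.09 | 0.22 
1  | ACC-102 | fee     | 2471.37 | NULL 
3  | ACC-102 | deposit | 1681.12 | NULL 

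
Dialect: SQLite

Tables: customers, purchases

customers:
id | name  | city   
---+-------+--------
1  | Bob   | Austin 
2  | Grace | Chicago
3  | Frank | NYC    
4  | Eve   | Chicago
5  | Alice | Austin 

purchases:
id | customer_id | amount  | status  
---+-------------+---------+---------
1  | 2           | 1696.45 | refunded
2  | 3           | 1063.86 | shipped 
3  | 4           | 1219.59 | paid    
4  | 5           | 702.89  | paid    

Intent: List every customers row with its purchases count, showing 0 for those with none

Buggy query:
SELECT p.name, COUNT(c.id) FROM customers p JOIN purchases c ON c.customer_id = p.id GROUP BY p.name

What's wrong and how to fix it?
Bug: INNER JOIN drops customers rows that have no matching purchases rows

Fix: Use LEFT JOIN so parents without children still appear (COUNT(c.id) gives 0)

Corrected query:
SELECT p.name, COUNT(c.id) FROM customers p LEFT JOIN purchases c ON c.customer_id = p.id GROUP BY p.name

Result:
name  | COUNT(c.id)
------+------------
Alice | 1          
Bob   | 0          
Eve   | 1          
Frank | 1          
Grace | 1          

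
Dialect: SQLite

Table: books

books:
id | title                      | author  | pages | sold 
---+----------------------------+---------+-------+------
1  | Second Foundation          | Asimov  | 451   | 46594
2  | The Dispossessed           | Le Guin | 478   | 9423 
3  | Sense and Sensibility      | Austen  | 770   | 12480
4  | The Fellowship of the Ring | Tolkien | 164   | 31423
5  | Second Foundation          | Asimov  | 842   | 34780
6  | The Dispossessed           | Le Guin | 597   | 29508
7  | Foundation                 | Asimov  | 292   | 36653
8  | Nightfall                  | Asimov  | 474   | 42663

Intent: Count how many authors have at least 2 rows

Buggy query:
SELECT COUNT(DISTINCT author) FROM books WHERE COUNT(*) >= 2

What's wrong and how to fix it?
Bug: COUNT(*) cannot appear in WHERE; the per-group count doesn't exist yet

Fix: Group first with HAVING COUNT(*) >= 2, then COUNT the resulting groups

Corrected query:
SELECT COUNT(*) FROM (SELECT author FROM books GROUP BY author HAVING COUNT(*) >= 2)

Result:
COUNT(*)
--------
2       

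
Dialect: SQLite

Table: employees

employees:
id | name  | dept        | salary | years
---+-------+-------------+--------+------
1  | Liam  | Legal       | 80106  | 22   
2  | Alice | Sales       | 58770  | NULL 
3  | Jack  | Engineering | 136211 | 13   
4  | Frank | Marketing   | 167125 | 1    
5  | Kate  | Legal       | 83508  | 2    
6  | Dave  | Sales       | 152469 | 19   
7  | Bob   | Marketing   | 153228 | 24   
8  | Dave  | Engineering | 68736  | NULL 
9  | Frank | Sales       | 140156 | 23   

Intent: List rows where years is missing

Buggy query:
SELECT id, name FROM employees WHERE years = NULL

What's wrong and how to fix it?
Bug: '= NULL' is always unknown in SQL three-valued logic, so no rows match

Fix: Use IS NULL to test for NULL

Corrected query:
SELECT id, name FROM employees WHERE years IS NULL

Result:
id | name 
---+------
2  | Alice
8  | Dave 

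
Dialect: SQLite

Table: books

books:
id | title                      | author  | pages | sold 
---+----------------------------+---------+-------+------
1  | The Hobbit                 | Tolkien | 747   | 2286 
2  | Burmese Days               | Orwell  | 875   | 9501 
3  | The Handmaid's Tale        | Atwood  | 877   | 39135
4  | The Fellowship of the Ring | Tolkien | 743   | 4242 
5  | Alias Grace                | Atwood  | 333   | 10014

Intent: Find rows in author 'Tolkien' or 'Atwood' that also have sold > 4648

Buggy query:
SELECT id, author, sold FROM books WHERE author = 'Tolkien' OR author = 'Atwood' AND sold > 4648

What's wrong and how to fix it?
Bug: AND binds tighter than OR, so this parses as author = 'Tolkien' OR (author = 'Atwood' AND sold > 4648)

Fix: Add parentheses around the OR so the AND applies to both alternatives

Corrected query:
SELECT id, author, sold FROM books WHERE (author = 'Tolkien' OR author = 'Atwood') AND sold > 4648

Result:
id | author | sold 
---+--------+------
3  | Atwood | 39135
5  | Atwood | 10014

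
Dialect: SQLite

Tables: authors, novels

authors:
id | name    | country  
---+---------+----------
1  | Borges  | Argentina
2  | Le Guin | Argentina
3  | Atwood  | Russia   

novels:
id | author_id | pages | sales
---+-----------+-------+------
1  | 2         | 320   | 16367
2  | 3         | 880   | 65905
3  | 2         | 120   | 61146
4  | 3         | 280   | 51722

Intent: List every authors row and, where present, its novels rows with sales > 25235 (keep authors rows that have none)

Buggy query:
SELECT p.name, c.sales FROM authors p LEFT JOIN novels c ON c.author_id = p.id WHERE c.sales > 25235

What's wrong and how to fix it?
Bug: Filtering c.sales in WHERE discards the NULL rows produced by LEFT JOIN, turning it into an inner join

Fix: Put 'c.sales > 25235' in the JOIN's ON clause instead of WHERE

Corrected query:
SELECT p.name, c.sales FROM authors p LEFT JOIN novels c ON c.author_id = p.id AND c.sales > 25235

Result:
name    | sales
--------+------
Borges  | NULL 
Le Guin | 61146
Atwood  | 51722
Atwood  | 65905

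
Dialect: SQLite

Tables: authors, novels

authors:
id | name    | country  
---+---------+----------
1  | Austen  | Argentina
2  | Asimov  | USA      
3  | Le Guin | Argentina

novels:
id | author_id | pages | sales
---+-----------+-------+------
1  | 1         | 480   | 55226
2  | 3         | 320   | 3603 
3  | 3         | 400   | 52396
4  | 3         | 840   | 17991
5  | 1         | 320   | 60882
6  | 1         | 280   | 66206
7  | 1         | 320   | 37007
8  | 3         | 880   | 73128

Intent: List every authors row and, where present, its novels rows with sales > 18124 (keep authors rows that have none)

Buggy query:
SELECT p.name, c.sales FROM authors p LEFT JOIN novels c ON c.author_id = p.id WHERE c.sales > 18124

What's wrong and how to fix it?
Bug: Filtering c.sales in WHERE discards the NULL rows produced by LEFT JOIN, turning it into an inner join

Fix: Move the right-table condition into the ON clause so unmatched parents are kept

Corrected query:
SELECT p.name, c.sales FROM authors p LEFT JOIN novels c ON c.author_id = p.id AND c.sales > 18124

Result:
name    | sales
--------+------
Austen  | 37007
Austen  | 55226
Austen  | 60882
Austen  | 66206
Asimov  | NULL 
Le Guin | 52396
Le Guin | 73128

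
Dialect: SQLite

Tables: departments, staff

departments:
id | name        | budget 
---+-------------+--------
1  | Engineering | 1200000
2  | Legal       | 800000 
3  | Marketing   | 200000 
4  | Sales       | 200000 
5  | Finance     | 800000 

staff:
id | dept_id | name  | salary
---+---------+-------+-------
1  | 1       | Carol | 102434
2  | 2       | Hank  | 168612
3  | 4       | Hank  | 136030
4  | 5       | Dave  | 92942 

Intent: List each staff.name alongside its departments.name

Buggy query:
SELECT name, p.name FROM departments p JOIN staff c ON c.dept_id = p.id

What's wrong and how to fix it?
Bug: Both tables have a 'name' column; the unqualified reference is ambiguous

Fix: Qualify the column with its table alias (c.name)

Corrected query:
SELECT c.name, p.name FROM departments p JOIN staff c ON c.dept_id = p.id

Result:
name  | name       
------+------------
Carol | Engineering
Hank  | Legal      
Hank  | Sales      
Dave  | Finance    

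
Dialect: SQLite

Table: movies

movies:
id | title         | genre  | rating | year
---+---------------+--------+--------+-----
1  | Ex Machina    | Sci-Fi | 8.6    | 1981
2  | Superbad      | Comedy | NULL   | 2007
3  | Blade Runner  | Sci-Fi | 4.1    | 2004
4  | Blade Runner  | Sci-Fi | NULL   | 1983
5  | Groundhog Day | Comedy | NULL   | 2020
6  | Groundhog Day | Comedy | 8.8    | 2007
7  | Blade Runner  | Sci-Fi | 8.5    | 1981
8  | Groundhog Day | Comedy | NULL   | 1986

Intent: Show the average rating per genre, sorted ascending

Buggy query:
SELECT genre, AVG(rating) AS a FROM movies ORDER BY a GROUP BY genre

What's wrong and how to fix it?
Bug: ORDER BY appears before GROUP BY; SQL clause order requires GROUP BY first

Fix: Move ORDER BY to the end, after GROUP BY

Corrected query:
SELECT genre, AVG(rating) AS a FROM movies GROUP BY genre ORDER BY a

Result:
genre  | a       
-------+---------
Sci-Fi | 7.066667
Comedy | 8.8     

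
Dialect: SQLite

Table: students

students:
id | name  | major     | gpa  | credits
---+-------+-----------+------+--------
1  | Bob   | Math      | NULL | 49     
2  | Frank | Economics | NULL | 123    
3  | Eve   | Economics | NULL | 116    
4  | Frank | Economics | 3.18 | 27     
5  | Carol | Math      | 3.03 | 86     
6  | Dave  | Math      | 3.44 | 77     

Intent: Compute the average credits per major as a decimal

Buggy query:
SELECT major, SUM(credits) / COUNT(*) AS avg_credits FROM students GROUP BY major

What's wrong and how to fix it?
Bug: SUM(credits) and COUNT(*) are both integers; the division truncates the fractional part

Fix: Multiply by 1.0 (or CAST to REAL) to force floating-point division

Corrected query:
SELECT major, SUM(credits) * 1.0 / COUNT(*) AS avg_credits FROM students GROUP BY major

Result:
major     | avg_credits
----------+------------
Economics | 88.666667  
Math      | 70.666667  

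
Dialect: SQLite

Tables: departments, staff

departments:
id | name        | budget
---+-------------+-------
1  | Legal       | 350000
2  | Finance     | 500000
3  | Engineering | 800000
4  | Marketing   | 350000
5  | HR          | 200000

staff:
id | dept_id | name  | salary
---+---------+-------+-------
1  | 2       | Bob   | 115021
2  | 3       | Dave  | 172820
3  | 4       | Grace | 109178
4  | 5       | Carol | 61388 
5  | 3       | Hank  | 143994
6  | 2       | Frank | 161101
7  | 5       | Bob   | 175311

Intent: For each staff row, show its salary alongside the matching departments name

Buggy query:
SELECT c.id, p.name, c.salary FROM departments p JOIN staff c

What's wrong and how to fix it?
Bug: JOIN with no ON clause produces a cartesian product; every staff row pairs with every departments row

Fix: Specify the join condition linking the foreign key to the parent id

Corrected query:
SELECT c.id, p.name, c.salary FROM departments p JOIN staff c ON c.dept_id = p.id

Result:
id | name        | salary
---+-------------+-------
1  | Finance     | 115021
2  | Engineering | 172820
3  | Marketing   | 109178
4  | HR          | 61388 
5  | Engineering | 143994
6  | Finance     | 161101
7  | HR          | 175311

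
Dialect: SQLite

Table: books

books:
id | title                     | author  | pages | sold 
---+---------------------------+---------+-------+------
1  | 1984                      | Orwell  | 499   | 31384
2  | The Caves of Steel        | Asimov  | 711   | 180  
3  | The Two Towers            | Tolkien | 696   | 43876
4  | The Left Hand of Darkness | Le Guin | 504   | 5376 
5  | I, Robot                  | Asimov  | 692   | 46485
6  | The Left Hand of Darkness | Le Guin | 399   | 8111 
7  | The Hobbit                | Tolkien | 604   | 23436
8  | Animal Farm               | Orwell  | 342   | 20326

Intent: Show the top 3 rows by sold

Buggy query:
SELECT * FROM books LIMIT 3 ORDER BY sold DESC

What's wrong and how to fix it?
Bug: ORDER BY cannot follow LIMIT; LIMIT is the final clause

Fix: Sort with ORDER BY, then apply LIMIT

Corrected query:
SELECT * FROM books ORDER BY sold DESC LIMIT 3

Result:
id | title          | author  | pages | sold 
---+----------------+---------+-------+------
5  | I, Robot       | Asimov  | 692   | 46485
3  | The Two Towers | Tolkien | 696   | 43876
1  | 1984           | Orwell  | 499   | 31384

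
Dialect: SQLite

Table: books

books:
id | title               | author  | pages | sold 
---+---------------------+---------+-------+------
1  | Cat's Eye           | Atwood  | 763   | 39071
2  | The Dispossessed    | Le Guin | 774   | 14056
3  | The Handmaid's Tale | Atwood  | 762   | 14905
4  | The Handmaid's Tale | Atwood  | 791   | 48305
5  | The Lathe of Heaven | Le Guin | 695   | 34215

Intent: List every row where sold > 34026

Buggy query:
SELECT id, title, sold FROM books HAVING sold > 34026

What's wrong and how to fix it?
Bug: HAVING filters the output of aggregation, but this query has no GROUP BY and no aggregate functions, so SQLite rejects it (HAVING clause on a non-aggregate query); the condition here is per row

Fix: Use WHERE for row-level filtering

Corrected query:
SELECT id, title, sold FROM books WHERE sold > 34026

Result:
id | title               | sold 
---+---------------------+------
1  | Cat's Eye           | 39071
4  | The Handmaid's Tale | 48305
5  | The Lathe of Heaven | 34215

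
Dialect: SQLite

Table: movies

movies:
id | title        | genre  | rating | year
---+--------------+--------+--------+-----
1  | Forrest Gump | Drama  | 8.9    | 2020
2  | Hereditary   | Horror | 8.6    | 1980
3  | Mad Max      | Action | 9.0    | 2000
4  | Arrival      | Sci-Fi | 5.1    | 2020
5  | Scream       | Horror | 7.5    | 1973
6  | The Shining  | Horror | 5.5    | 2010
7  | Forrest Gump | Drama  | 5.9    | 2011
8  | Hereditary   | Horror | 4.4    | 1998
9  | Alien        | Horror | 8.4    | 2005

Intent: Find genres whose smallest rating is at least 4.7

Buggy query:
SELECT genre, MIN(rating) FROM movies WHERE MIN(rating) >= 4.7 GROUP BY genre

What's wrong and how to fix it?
Bug: MIN() in WHERE is a misuse of aggregate

Fix: Replace WHERE with HAVING after the GROUP BY

Corrected query:
SELECT genre, MIN(rating) FROM movies GROUP BY genre HAVING MIN(rating) >= 4.7

Result:
genre  | MIN(rating)
-------+------------
Action | 9          
Drama  | 5.9        
Sci-Fi | 5.1        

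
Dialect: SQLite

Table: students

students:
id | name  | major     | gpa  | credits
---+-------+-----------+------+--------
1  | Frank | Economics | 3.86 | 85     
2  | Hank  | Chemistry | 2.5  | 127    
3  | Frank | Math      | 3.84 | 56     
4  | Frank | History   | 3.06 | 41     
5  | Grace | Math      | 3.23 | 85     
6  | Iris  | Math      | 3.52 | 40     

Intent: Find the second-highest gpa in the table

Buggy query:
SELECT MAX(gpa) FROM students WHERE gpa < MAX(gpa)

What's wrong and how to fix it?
Bug: MAX(gpa) on the right of the comparison is an aggregate-in-WHERE error

Fix: Compute the overall MAX in a subquery, then take MAX of rows below it

Corrected query:
SELECT MAX(gpa) FROM students WHERE gpa < (SELECT MAX(gpa) FROM students)

Result:
MAX(gpa)
--------
3.84    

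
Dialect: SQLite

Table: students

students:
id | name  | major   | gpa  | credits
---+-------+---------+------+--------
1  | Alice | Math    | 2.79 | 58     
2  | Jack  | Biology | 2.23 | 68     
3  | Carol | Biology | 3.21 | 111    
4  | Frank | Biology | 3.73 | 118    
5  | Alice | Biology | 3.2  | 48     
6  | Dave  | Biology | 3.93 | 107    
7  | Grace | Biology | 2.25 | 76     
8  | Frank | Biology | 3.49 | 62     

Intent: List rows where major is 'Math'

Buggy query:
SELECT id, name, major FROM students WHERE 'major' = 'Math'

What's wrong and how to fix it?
Bug: 'major' in single quotes is a string literal, not the column; the comparison is literal-vs-literal and never true

Fix: Remove the quotes around the column name (or use double quotes for an identifier)

Corrected query:
SELECT id, name, major FROM students WHERE major = 'Math'

Result:
id | name  | major
---+-------+------
1  | Alice | Math 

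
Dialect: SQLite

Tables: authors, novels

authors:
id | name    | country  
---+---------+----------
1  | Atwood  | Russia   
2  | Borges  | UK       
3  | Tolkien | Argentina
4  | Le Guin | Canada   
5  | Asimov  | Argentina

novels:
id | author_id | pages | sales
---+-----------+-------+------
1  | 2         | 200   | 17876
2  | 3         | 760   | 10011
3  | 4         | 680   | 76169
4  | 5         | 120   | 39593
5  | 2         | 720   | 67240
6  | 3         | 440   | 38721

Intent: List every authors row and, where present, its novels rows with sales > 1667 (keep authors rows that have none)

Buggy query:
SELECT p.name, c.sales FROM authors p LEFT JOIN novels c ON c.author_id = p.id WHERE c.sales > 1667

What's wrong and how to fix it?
Bug: Filtering c.sales in WHERE discards the NULL rows produced by LEFT JOIN, turning it into an inner join

Fix: Put 'c.sales > 1667' in the JOIN's ON clause instead of WHERE

Corrected query:
SELECT p.name, c.sales FROM authors p LEFT JOIN novels c ON c.author_id = p.id AND c.sales > 1667

Result:
name    | sales
--------+------
Atwood  | NULL 
Borges  | 17876
Borges  | 67240
Tolkien | 10011
Tolkien | 38721
Le Guin | 76169
Asimov  | 39593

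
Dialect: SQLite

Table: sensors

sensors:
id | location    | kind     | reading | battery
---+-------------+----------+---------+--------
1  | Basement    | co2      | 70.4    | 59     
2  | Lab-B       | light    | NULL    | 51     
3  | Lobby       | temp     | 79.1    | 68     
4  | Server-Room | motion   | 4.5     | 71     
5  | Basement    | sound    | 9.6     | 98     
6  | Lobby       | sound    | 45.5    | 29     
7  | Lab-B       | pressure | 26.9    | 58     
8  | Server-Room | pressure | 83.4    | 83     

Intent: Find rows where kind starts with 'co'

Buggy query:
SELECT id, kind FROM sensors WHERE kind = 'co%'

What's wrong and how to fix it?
Bug: Wildcards only work with LIKE; '=' treats '%' as a literal character

Fix: Replace '=' with LIKE so 'co%' is treated as a pattern

Corrected query:
SELECT id, kind FROM sensors WHERE kind LIKE 'co%'

Result:
id | kind
---+-----
1  | co2 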